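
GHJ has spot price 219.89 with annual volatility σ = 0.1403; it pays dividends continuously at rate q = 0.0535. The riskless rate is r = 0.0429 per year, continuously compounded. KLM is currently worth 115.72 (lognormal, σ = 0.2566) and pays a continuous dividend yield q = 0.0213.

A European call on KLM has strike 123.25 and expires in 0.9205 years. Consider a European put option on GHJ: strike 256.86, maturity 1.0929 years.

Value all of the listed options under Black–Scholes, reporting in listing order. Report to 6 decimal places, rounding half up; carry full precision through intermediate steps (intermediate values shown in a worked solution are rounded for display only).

price(KLM call K=123.25) = 9.032807
price(GHJ put K=256.86) = 39.791236

[KLM call K=123.25]
σ√T = 0.2566·√0.9205 = 0.246189
d₁ = (ln(S/K) + (r−q+σ²/2)T) / (σ√T) = (ln(115.72/123.25) + (0.0429−0.0213+0.2566²/2)·0.9205) / 0.246189 = (-0.063041 + 0.050187) / 0.246189 = -0.052212
d₂ = d₁ − σ√T = -0.052212 − 0.246189 = -0.298401
e^{−rT} = 0.961280
e^{−qT} = 0.980584
N(d₁) = 0.479180,  N(d₂) = 0.382699
price = S·e^{−qT}·N(d₁) − K·e^{−rT}·N(d₂) = 54.374080 − 45.341272 = 9.032807
[GHJ put K=256.86]
σ√T = 0.1403·√1.0929 = 0.146672
d₁ = (ln(S/K) + (r−q+σ²/2)T) / (σ√T) = (ln(219.89/256.86) + (0.0429−0.0535+0.1403²/2)·1.0929) / 0.146672 = (-0.155404 − 0.000828) / 0.146672 = -1.065179
d₂ = d₁ − σ√T = -1.065179 − 0.146672 = -1.211851
e^{−rT} = 0.954197
e^{−qT} = 0.943206
N(−d₁) = 0.856602,  N(−d₂) = 0.887215
price = K·e^{−rT}·N(−d₂) − S·e^{−qT}·N(−d₁) = 217.452006 − 177.660770 = 39.791236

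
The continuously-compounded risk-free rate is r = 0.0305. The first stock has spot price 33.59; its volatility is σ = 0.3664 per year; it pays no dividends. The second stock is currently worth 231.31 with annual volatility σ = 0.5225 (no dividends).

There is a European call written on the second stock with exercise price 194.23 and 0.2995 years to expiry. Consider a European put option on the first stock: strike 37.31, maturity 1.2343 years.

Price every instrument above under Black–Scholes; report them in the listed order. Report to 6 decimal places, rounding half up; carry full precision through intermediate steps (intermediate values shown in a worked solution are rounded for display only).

[the second stock call K=194.23]
σ√T = 0.5225·√0.2995 = 0.285946
d₁ = (ln(S/K) + (r+σ²/2)T) / (σ√T) = (ln(231.31/194.23) + (0.0305+0.5225²/2)·0.2995) / 0.285946 = (0.174716 + 0.050017) / 0.285946 = 0.785928
d₂ = d₁ − σ√T = 0.785928 − 0.285946 = 0.499981
e^{−rT} = 0.990907
N(d₁) = 0.784045,  N(d₂) = 0.691456
price = S·N(d₁) − K·e^{−rT}·N(d₂) = 181.357462 − 133.080243 = 48.277219
[the first stock put K=37.31]
σ√T = 0.3664·√1.2343 = 0.407067
d₁ = (ln(S/K) + (r+σ²/2)T) / (σ√T) = (ln(33.59/37.31) + (0.0305+0.3664²/2)·1.2343) / 0.407067 = (-0.105033 + 0.120498) / 0.407067 = 0.037991
d₂ = d₁ − σ√T = 0.037991 − 0.407067 = -0.369076
e^{−rT} = 0.963054
N(−d₁) = 0.484847,  N(−d₂) = 0.643964
price = K·e^{−rT}·N(−d₂) − S·N(−d₁) = 23.138628 − 16.286024 = 6.852604

price(the second stock call K=194.23) = 48.277219
price(the first stock put K=37.31) = 6.852604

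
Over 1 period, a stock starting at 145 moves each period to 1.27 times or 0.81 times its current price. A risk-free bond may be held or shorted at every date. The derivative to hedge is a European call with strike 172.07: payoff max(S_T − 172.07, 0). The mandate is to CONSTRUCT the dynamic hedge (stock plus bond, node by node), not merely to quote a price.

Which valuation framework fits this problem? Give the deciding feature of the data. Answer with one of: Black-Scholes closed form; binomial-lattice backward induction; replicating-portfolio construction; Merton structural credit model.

framework: replicating-portfolio construction

Key observation: the mandate to exhibit the hedge at every date and state singles out the replicating-portfolio construction on the 1-period tree with factors 1.27 and 0.81 from 145.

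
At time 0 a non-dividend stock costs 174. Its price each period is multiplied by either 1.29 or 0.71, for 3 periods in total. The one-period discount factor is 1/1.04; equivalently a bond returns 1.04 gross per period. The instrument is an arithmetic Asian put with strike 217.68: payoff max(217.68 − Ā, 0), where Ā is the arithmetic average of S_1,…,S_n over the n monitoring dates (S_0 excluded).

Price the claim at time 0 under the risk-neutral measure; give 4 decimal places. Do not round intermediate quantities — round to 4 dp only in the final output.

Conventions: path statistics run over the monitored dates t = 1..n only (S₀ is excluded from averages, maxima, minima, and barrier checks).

With p* = (R−d)/(u−d) = 0.5690, sum probability × payoff across the paths and divide by R^3.
Enumerate all 2^3 = 8 price paths (U = up ×1.29, D = down ×0.71); each path with k up-moves has probability p*^k·(1−p*)^(3−k).
DDD: Ā=91.1766, payoff=126.5034, prob=0.080082
UDD: Ā=165.6590, payoff=52.0210, prob=0.105709
DUD: Ā=132.0190, payoff=85.6610, prob=0.105709
UUD: Ā=239.8654, payoff=0.0000, prob=0.139535
DDU: Ā=108.1346, payoff=109.5454, prob=0.105709
UDU: Ā=196.4698, payoff=21.2102, prob=0.139535
DUU: Ā=162.8298, payoff=54.8502, prob=0.139535
UUU: Ā=295.8458, payoff=0.0000, prob=0.184187
Price = Σ prob·payoff / R^3 = 46.877818 / 1.124864 = 41.6742

price = 41.6742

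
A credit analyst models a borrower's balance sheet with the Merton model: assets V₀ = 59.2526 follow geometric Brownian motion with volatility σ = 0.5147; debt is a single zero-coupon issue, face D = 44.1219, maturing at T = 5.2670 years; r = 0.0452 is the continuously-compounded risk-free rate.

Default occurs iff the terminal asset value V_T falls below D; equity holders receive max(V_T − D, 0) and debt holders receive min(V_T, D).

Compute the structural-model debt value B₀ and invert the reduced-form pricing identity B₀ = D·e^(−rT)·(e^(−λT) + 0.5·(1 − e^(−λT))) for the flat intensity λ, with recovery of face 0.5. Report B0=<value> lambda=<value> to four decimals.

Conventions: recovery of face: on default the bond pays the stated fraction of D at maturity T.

With assets at 59.2526 and a single debt payment of 44.1219 at 5.2670 years:
d₁ = [ln(V₀/D) + (r + σ²/2)T] / (σ√T)
   = [ln(59.2526/44.1219) + (0.0452 + 0.5·0.5147²)·5.2670] / (0.5147·√5.2670)
   = [0.294853 + 0.935725] / 1.181234 = 1.041774
d₂ = d₁ − σ√T = 1.041774 − 1.181234 = -0.139460
N(d₁) = 0.851242,  N(d₂) = 0.444543,  e^(−rT) = 0.788149
E₀ = V₀·N(d₁) − D·e^(−rT)·N(d₂)
   = 59.2526·0.851242 − 44.1219·0.788149·0.444543 = 34.979457
B₀ = V₀ − E₀ = 59.2526 − 34.979457 = 24.273143
e^(−λT) = (B₀·e^(rT)/D − 0.5)/(1 − 0.5) = (24.2731·1.268796/44.1219 − 0.5)/0.5 = 0.39602382
λ = −ln(0.39602382)/5.2670 = 0.175865

B0=24.2731 lambda=0.1759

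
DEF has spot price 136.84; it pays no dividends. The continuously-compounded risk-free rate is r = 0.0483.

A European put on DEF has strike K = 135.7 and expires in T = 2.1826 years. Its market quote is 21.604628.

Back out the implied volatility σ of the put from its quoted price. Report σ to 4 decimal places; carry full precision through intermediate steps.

At σ = 0.3768 the Black–Scholes value reproduces the quote:
σ√T = 0.3768·√2.1826 = 0.556670
d₁ = (ln(S/K) + (r+σ²/2)T) / (σ√T) = (ln(136.84/135.7) + (0.0483+0.3768²/2)·2.1826) / 0.556670 = (0.008366 + 0.260360) / 0.556670 = 0.482739
d₂ = d₁ − σ√T = 0.482739 − 0.556670 = -0.073932
e^{−rT} = 0.899947
N(−d₁) = 0.314641,  N(−d₂) = 0.529468
V = K·e^{−rT}·N(−d₂) − S·N(−d₁) = 64.660055 − 43.055427 = 21.604628 (matching the quote); vega is positive throughout, so no other σ reproduces this price

sigma = 0.3768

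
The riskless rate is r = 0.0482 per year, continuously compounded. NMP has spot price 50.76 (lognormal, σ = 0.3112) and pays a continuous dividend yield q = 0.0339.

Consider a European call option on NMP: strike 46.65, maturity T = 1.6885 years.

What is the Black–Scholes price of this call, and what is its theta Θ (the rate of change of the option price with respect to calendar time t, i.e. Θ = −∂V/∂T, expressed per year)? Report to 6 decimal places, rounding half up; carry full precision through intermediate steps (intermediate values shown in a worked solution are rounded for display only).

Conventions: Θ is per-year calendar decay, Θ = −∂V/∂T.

price = 10.009128
Θ = -2.034268

σ√T = 0.3112·√1.6885 = 0.404380
d₁ = (ln(S/K) + (r−q+σ²/2)T) / (σ√T) = (ln(50.76/46.65) + (0.0482−0.0339+0.3112²/2)·1.6885) / 0.404380 = (0.084436 + 0.105907) / 0.404380 = 0.470703
d₂ = d₁ − σ√T = 0.470703 − 0.404380 = 0.066322
e^{−rT} = 0.921838
e^{−qT} = 0.944367
N(d₁) = 0.681074,  N(d₂) = 0.526439
Call price V = S·e^{−qT}·N(d₁) − K·e^{−rT}·N(d₂) = 32.647997 − 22.638868 = 10.009128
φ(d₁) = (1/√(2π))·e^{−d₁²/2} = 0.357107
Θ = −S·e^{−qT}·φ(d₁)·σ/(2√T) + q·S·e^{−qT}·N(d₁) − r·K·e^{−rT}·N(d₂) = −2.049841 + 1.106767 − 1.091193 = -2.034268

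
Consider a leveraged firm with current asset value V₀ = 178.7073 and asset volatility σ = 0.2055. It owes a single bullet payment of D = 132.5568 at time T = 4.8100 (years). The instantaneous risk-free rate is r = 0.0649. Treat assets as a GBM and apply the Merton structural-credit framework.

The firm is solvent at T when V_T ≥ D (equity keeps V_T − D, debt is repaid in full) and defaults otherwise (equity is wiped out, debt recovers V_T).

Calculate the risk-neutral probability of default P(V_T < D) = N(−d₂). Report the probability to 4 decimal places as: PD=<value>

PD=0.1292

Equity is a call on the firm's assets struck at D = 132.5568:
d₁ = [ln(V₀/D) + (r + σ²/2)T] / (σ√T)
   = [ln(178.7073/132.5568) + (0.0649 + 0.5·0.2055²)·4.8100] / (0.2055·√4.8100)
   = [0.298738 + 0.413733] / 0.450697 = 1.580821
d₂ = d₁ − σ√T = 1.580821 − 0.450697 = 1.130124
risk-neutral PD = N(−d₂) = N(-1.130124) = 0.129212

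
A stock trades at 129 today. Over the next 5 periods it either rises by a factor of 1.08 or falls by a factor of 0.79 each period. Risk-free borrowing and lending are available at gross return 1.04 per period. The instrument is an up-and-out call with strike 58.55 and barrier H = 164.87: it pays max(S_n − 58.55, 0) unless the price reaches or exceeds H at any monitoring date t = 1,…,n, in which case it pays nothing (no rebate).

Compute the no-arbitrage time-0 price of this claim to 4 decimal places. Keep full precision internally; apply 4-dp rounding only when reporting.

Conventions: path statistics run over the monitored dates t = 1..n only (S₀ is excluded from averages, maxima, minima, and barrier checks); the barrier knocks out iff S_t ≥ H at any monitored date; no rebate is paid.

price = 24.6057

Risk-neutral up-probability p* = (R−d)/(u−d) = (1.04−0.79)/(1.08−0.79) = 0.8621; the claim prices as the p*-weighted sum of path payoffs discounted by R^5.
Enumerate all 2^5 = 32 price paths (U = up ×1.08, D = down ×0.79); each path with k up-moves has probability p*^k·(1−p*)^(5−k).
DDDDD: M=101.9100, payoff=0.0000, prob=0.000050
UDDDD: M=139.3200, payoff=0.0000, prob=0.000312
DUDDD: M=110.0628, payoff=0.0000, prob=0.000312
UUDDD: M=150.4656, payoff=15.6354, prob=0.001950
DDUDD: M=101.9100, payoff=0.0000, prob=0.000312
UDUDD: M=139.3200, payoff=15.6354, prob=0.001950
DUUDD: M=118.8678, payoff=15.6354, prob=0.001950
UUUDD: M=162.5028, payoff=42.8680, prob=0.012188
DDDUD: M=101.9100, payoff=0.0000, prob=0.000312
UDDUD: M=139.3200, payoff=15.6354, prob=0.001950
DUDUD: M=110.0628, payoff=15.6354, prob=0.001950
UUDUD: M=150.4656, payoff=42.8680, prob=0.012188
DDUUD: M=101.9100, payoff=15.6354, prob=0.001950
UDUUD: M=139.3200, payoff=42.8680, prob=0.012188
DUUUD: M=128.3772, payoff=42.8680, prob=0.012188
UUUUD: M=175.5031, payoff=0.0000, prob=0.076178
DDDDU: M=101.9100, payoff=0.0000, prob=0.000312
UDDDU: M=139.3200, payoff=15.6354, prob=0.001950
DUDDU: M=110.0628, payoff=15.6354, prob=0.001950
UUDDU: M=150.4656, payoff=42.8680, prob=0.012188
DDUDU: M=101.9100, payoff=15.6354, prob=0.001950
UDUDU: M=139.3200, payoff=42.8680, prob=0.012188
DUUDU: M=118.8678, payoff=42.8680, prob=0.012188
UUUDU: M=162.5028, payoff=80.0974, prob=0.076178
DDDUU: M=101.9100, payoff=15.6354, prob=0.001950
UDDUU: M=139.3200, payoff=42.8680, prob=0.012188
DUDUU: M=110.0628, payoff=42.8680, prob=0.012188
UUDUU: M=150.4656, payoff=80.0974, prob=0.076178
DDUUU: M=101.9100, payoff=42.8680, prob=0.012188
UDUUU: M=139.3200, payoff=80.0974, prob=0.076178
DUUUU: M=138.6474, payoff=80.0974, prob=0.076178
UUUUU: M=189.5433, payoff=0.0000, prob=0.476113
Price = Σ prob·payoff / R^5 = 29.936556 / 1.216653 = 24.6057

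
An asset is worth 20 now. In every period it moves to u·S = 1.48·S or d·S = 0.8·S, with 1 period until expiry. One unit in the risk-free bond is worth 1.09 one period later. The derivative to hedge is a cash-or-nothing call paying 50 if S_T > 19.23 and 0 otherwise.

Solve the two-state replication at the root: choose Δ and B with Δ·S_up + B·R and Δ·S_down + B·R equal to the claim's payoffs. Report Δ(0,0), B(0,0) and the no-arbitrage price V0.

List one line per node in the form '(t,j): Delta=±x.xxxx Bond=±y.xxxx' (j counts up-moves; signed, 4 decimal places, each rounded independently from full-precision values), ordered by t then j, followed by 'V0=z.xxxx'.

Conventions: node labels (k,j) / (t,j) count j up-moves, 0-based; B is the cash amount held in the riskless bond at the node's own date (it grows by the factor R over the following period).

Under the risk-neutral measure, an up-move has probability p* = (R−d)/(u−d) = 0.4265 and values discount at R = 1.09.
Terminal payoffs: V(1,0)=0.0000, V(1,1)=50.0000
  t=0,j=0: stock 20.0000 → up 29.6000 (V=50.0000), down 16.0000 (V=0.0000). Price 19.5629; hedge Δ=3.6765, bond B=-53.9665.
Sanity check at the root: Δ(0,0)·S0 + B(0,0) reproduces V0 = 19.5629.

(0,0): Delta=3.6765 Bond=-53.9665
V0=19.5629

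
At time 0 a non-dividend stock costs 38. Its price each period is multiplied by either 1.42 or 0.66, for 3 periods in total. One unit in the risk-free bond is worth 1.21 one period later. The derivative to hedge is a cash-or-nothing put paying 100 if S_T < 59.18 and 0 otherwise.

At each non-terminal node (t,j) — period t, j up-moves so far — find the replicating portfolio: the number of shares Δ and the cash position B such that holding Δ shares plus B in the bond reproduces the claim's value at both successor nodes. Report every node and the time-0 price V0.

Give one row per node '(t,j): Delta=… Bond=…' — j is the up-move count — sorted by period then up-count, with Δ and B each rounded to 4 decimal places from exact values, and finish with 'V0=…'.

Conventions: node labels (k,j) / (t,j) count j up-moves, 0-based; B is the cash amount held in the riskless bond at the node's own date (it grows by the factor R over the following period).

No-arbitrage ⇒ martingale measure with p* = (R−d)/(u−d) = 0.7237.
Terminal payoffs: V(3,0)=100.0000, V(3,1)=100.0000, V(3,2)=100.0000, V(3,3)=0.0000
  t=2,j=0: stock 16.5528 → up 23.5050 (V=100.0000), down 10.9248 (V=100.0000). Price 82.6446; hedge Δ=0.0000, bond B=82.6446.
  t=2,j=1: stock 35.6136 → up 50.5713 (V=100.0000), down 23.5050 (V=100.0000). Price 82.6446; hedge Δ=0.0000, bond B=82.6446.
  t=2,j=2: stock 76.6232 → up 108.8049 (V=0.0000), down 50.5713 (V=100.0000). Price 22.8360; hedge Δ=-1.7172, bond B=154.4150.
  t=1,j=0: stock 25.0800 → up 35.6136 (V=82.6446), down 16.5528 (V=82.6446). Price 68.3013; hedge Δ=0.0000, bond B=68.3013.
  t=1,j=1: stock 53.9600 → up 76.6232 (V=22.8360), down 35.6136 (V=82.6446). Price 32.5306; hedge Δ=-1.4584, bond B=111.2262.
  t=0,j=0: stock 38.0000 → up 53.9600 (V=32.5306), down 25.0800 (V=68.3013). Price 35.0534; hedge Δ=-1.2386, bond B=82.1201.
Check: Δ(0,0)·S0 + B(0,0) = 35.0534 = V0.

(0,0): Delta=-1.2386 Bond=82.1201
(1,0): Delta=0.0000 Bond=68.3013
(1,1): Delta=-1.4584 Bond=111.2262
(2,0): Delta=0.0000 Bond=82.6446
(2,1): Delta=0.0000 Bond=82.6446
(2,2): Delta=-1.7172 Bond=154.4150
V0=35.0534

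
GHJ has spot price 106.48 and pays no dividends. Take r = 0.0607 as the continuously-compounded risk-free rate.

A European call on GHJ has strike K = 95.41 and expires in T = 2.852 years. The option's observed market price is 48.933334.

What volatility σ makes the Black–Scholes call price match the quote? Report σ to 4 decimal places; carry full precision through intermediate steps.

At σ = 0.5689 the Black–Scholes value reproduces the quote:
σ√T = 0.5689·√2.852 = 0.960751
d₁ = (ln(S/K) + (r+σ²/2)T) / (σ√T) = (ln(106.48/95.41) + (0.0607+0.5689²/2)·2.852) / 0.960751 = (0.109774 + 0.634637) / 0.960751 = 0.774822
d₂ = d₁ − σ√T = 0.774822 − 0.960751 = -0.185928
e^{−rT} = 0.841040
N(d₁) = 0.780778,  N(d₂) = 0.426250
V = S·N(d₁) − K·e^{−rT}·N(d₂) = 83.137208 − 34.203874 = 48.933334 (equal to the quote); since ∂V/∂σ > 0 for all σ, the implied volatility is unique

sigma = 0.5689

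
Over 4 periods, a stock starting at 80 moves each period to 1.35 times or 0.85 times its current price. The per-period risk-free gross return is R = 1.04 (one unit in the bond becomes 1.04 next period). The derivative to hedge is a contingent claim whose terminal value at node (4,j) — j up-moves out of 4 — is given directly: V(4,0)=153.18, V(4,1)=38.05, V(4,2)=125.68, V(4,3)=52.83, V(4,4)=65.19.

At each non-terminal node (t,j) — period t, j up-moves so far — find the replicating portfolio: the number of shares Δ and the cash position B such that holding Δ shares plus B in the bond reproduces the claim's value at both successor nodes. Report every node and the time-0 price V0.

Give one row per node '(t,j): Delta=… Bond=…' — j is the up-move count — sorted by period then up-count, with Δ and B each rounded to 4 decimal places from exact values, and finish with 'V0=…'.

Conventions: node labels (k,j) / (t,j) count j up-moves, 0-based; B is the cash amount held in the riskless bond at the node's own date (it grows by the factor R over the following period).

(0,0): Delta=-0.1762 Bond=88.3097
(1,0): Delta=-0.3667 Bond=104.7975
(1,1): Delta=0.0196 Bond=70.7043
(2,0): Delta=-1.2670 Bond=161.0287
(2,1): Delta=0.5582 Bond=24.0833
(2,2): Delta=-0.5338 Bond=154.2126
(3,0): Delta=-4.6867 Bond=335.4817
(3,1): Delta=2.2461 Bond=-106.6548
(3,2): Delta=-1.1757 Bond=239.9279
(3,3): Delta=0.1256 Bond=30.5942
V0=74.2174

Since d<R<u, set p* = (R−d)/(u−d) = 0.3800; price each node as the discounted p*-expectation of its children.
At maturity the claim pays: V(4,0)=153.1800, V(4,1)=38.0500, V(4,2)=125.6800, V(4,3)=52.8300, V(4,4)=65.1900
Node (3,0) S=49.1300: V=(p*·38.0500+(1−p*)·153.1800)/1.04=105.2217; Δ=(38.0500−153.1800)/(66.3255−41.7605)=-4.6867; B=V−Δ·S=335.4817
Node (3,1) S=78.0300: V=(p*·125.6800+(1−p*)·38.0500)/1.04=68.6052; Δ=(125.6800−38.0500)/(105.3405−66.3255)=2.2461; B=V−Δ·S=-106.6548
Node (3,2) S=123.9300: V=(p*·52.8300+(1−p*)·125.6800)/1.04=94.2279; Δ=(52.8300−125.6800)/(167.3055−105.3405)=-1.1757; B=V−Δ·S=239.9279
Node (3,3) S=196.8300: V=(p*·65.1900+(1−p*)·52.8300)/1.04=55.3142; Δ=(65.1900−52.8300)/(265.7205−167.3055)=0.1256; B=V−Δ·S=30.5942
Node (2,0) S=57.8000: V=(p*·68.6052+(1−p*)·105.2217)/1.04=87.7956; Δ=(68.6052−105.2217)/(78.0300−49.1300)=-1.2670; B=V−Δ·S=161.0287
Node (2,1) S=91.8000: V=(p*·94.2279+(1−p*)·68.6052)/1.04=75.3287; Δ=(94.2279−68.6052)/(123.9300−78.0300)=0.5582; B=V−Δ·S=24.0833
Node (2,2) S=145.8000: V=(p*·55.3142+(1−p*)·94.2279)/1.04=76.3853; Δ=(55.3142−94.2279)/(196.8300−123.9300)=-0.5338; B=V−Δ·S=154.2126
Node (1,0) S=68.0000: V=(p*·75.3287+(1−p*)·87.7956)/1.04=79.8636; Δ=(75.3287−87.7956)/(91.8000−57.8000)=-0.3667; B=V−Δ·S=104.7975
Node (1,1) S=108.0000: V=(p*·76.3853+(1−p*)·75.3287)/1.04=72.8175; Δ=(76.3853−75.3287)/(145.8000−91.8000)=0.0196; B=V−Δ·S=70.7043
Node (0,0) S=80.0000: V=(p*·72.8175+(1−p*)·79.8636)/1.04=74.2174; Δ=(72.8175−79.8636)/(108.0000−68.0000)=-0.1762; B=V−Δ·S=88.3097
Check: Δ(0,0)·S0 + B(0,0) = 74.2174 = V0.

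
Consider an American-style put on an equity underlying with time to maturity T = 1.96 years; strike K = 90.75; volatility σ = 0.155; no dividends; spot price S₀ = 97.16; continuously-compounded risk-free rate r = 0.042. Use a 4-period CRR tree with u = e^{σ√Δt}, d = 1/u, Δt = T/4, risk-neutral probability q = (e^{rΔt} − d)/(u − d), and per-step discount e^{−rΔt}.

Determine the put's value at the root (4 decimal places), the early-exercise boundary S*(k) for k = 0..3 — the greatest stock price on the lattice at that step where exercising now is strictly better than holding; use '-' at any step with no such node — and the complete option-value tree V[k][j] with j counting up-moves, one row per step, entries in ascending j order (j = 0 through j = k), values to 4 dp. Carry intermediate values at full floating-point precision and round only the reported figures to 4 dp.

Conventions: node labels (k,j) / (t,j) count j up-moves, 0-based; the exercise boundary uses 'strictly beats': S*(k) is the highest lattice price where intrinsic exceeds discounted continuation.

price = 3.2959
boundary = - - 78.2070 70.1657
tree:
3.2959
6.5497 0.9472
12.5430 2.2409 0.0000
20.5843 5.3016 0.0000 0.0000
27.7988 12.5430 0.0000 0.0000 0.0000

Δt=0.49000, u=1.11460, d=0.89718, q=0.56854, disc=e^(-rΔt)=0.97963
k=4 terminal: V=max(K-S,0) → 27.7988 12.5430 0.0000 0.0000 0.0000
k=3: j=0 S=70.1657 intr=20.5843 cont=18.7358 V=20.5843[EX]; j=1 S=87.1699 intr=3.5801 cont=5.3016 V=5.3016[hold]; j=2 S=108.2950 intr=0.0000 cont=0.0000 V=0.0000[hold]; j=3 S=134.5397 intr=0.0000 cont=0.0000 V=0.0000[hold]  S*(3)=70.1657
k=2: j=0 S=78.2070 intr=12.5430 cont=11.6533 V=12.5430[EX]; j=1 S=97.1600 intr=0.0000 cont=2.2409 V=2.2409[hold]; j=2 S=120.7062 intr=0.0000 cont=0.0000 V=0.0000[hold]  S*(2)=78.2070
k=1: j=0 S=87.1699 intr=3.5801 cont=6.5497 V=6.5497[hold]; j=1 S=108.2950 intr=0.0000 cont=0.9472 V=0.9472[hold]  S*(1)=-
k=0: j=0 S=97.1600 intr=0.0000 cont=3.2959 V=3.2959[hold]  S*(0)=-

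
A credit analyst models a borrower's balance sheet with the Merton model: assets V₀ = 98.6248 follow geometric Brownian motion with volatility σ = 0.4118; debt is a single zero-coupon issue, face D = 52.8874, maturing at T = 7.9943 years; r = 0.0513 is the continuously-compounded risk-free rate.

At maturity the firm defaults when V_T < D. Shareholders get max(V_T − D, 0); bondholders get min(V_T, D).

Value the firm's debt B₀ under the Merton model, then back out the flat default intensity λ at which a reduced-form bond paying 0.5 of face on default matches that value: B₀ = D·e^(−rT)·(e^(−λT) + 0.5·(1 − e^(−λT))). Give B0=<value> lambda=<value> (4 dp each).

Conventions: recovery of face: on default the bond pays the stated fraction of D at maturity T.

Apply the equity-as-call identities (strike 52.8874, horizon 7.9943 years):
d₁ = [ln(V₀/D) + (r + σ²/2)T] / (σ√T)
   = [ln(98.6248/52.8874) + (0.0513 + 0.5·0.4118²)·7.9943] / (0.4118·√7.9943)
   = [0.623158 + 1.087941] / 1.164331 = 1.469598
d₂ = d₁ − σ√T = 1.469598 − 1.164331 = 0.305267
N(d₁) = 0.929165,  N(d₂) = 0.619918,  e^(−rT) = 0.663579
E₀ = V₀·N(d₁) − D·e^(−rT)·N(d₂)
   = 98.6248·0.929165 − 52.8874·0.663579·0.619918 = 69.882665
B₀ = V₀ − E₀ = 98.6248 − 69.882665 = 28.742135
e^(−λT) = (B₀·e^(rT)/D − 0.5)/(1 − 0.5) = (28.7421·1.506980/52.8874 − 0.5)/0.5 = 0.63796168
λ = −ln(0.63796168)/7.9943 = 0.056225

B0=28.7421 lambda=0.0562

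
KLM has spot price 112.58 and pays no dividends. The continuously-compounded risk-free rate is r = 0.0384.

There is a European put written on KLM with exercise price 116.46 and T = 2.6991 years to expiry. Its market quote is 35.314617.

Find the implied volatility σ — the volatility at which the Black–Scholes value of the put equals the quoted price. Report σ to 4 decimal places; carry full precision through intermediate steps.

sigma = 0.5669

At σ = 0.5669 the Black–Scholes value reproduces the quote:
σ√T = 0.5669·√2.6991 = 0.931356
d₁ = (ln(S/K) + (r+σ²/2)T) / (σ√T) = (ln(112.58/116.46) + (0.0384+0.5669²/2)·2.6991) / 0.931356 = (-0.033884 + 0.537358) / 0.931356 = 0.540582
d₂ = d₁ − σ√T = 0.540582 − 0.931356 = -0.390775
e^{−rT} = 0.901545
N(−d₁) = 0.294398,  N(−d₂) = 0.652018
V = K·e^{−rT}·N(−d₂) − S·N(−d₁) = 68.457947 − 33.143330 = 35.314617 (equal to the quote); since ∂V/∂σ > 0 for all σ, the implied volatility is unique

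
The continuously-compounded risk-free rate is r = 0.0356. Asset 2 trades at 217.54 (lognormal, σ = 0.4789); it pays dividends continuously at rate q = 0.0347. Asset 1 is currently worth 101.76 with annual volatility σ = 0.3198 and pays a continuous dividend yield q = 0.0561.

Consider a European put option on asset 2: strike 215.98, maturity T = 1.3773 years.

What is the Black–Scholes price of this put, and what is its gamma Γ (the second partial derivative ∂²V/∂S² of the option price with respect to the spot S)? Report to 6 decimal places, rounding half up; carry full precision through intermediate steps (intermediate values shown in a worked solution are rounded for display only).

price = 44.836206
Γ = 0.002977

σ√T = 0.4789·√1.3773 = 0.562029
d₁ = (ln(S/K) + (r−q+σ²/2)T) / (σ√T) = (ln(217.54/215.98) + (0.0356−0.0347+0.4789²/2)·1.3773) / 0.562029 = (0.007197 + 0.159178) / 0.562029 = 0.296026
d₂ = d₁ − σ√T = 0.296026 − 0.562029 = -0.266004
e^{−rT} = 0.952151
e^{−qT} = 0.953332
N(−d₁) = 0.383605,  N(−d₂) = 0.604882
Put price V = K·e^{−rT}·N(−d₂) − S·e^{−qT}·N(−d₁) = 124.391260 − 79.555055 = 44.836206
φ(d₁) = (1/√(2π))·e^{−d₁²/2} = 0.381840
Γ = e^{−qT}·φ(d₁) / (S·σ·√T) = 0.002977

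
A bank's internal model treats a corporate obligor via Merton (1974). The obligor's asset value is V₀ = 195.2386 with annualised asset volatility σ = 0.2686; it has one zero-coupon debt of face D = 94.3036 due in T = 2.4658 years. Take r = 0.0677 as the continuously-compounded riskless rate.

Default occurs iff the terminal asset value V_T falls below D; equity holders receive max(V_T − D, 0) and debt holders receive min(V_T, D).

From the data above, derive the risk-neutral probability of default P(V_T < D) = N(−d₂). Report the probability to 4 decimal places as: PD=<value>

Apply the equity-as-call identities (strike 94.3036, horizon 2.4658 years):
d₁ = [ln(V₀/D) + (r + σ²/2)T] / (σ√T)
   = [ln(195.2386/94.3036) + (0.0677 + 0.5·0.2686²)·2.4658] / (0.2686·√2.4658)
   = [0.727703 + 0.255883] / 0.421779 = 2.331995
d₂ = d₁ − σ√T = 2.331995 − 0.421779 = 1.910216
risk-neutral PD = N(−d₂) = N(-1.910216) = 0.028053

PD=0.0281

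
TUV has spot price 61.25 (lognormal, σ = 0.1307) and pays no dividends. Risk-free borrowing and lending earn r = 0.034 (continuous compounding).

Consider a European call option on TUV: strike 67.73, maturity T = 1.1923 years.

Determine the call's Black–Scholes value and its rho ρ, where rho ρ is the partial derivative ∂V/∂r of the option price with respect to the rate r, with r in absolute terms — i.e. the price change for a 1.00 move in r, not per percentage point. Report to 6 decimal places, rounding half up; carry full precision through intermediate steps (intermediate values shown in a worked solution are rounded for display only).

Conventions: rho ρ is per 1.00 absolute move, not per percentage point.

price = 2.009947
ρ = 24.145692

σ√T = 0.1307·√1.1923 = 0.142715
d₁ = (ln(S/K) + (r+σ²/2)T) / (σ√T) = (ln(61.25/67.73) + (0.034+0.1307²/2)·1.1923) / 0.142715 = (-0.100565 + 0.050722) / 0.142715 = -0.349253
d₂ = d₁ − σ√T = -0.349253 − 0.142715 = -0.491967
e^{−rT} = 0.960272
N(d₁) = 0.363450,  N(d₂) = 0.311371
Call price V = S·N(d₁) − K·e^{−rT}·N(d₂) = 22.261303 − 20.251356 = 2.009947
ρ = K·T·e^{−rT}·N(d₂) = 24.145692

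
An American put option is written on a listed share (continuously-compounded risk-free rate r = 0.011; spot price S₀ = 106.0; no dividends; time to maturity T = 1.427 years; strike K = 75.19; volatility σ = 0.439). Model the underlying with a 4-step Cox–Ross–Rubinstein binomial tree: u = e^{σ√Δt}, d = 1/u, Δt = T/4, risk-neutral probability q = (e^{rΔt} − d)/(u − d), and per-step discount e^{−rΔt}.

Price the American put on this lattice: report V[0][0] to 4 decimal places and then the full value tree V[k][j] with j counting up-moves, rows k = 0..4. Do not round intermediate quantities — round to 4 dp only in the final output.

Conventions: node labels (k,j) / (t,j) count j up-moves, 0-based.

price = 7.4377
tree:
7.4377
11.6946 2.1348
18.0028 3.8425 0.0000
26.9198 6.9162 0.0000 0.0000
38.0533 12.4485 0.0000 0.0000 0.0000

Δt=0.35675  u=1.29980  d=0.76935  q=0.44223  discount=0.99608
step 4 (expiry): payoffs max(K−S,0) = 38.0533 12.4485 0.0000 0.0000 0.0000
k=3: (k=3,j=0): S=48.2702, K−S=26.9198, hold=26.6253 ⇒ V=26.9198 exercise | (k=3,j=1): S=81.5512, K−S=0.0000, hold=6.9162 ⇒ V=6.9162 continue | (k=3,j=2): S=137.7785, K−S=0.0000, hold=0.0000 ⇒ V=0.0000 continue | (k=3,j=3): S=232.7731, K−S=0.0000, hold=0.0000 ⇒ V=0.0000 continue
k=2: (k=2,j=0): S=62.7415, K−S=12.4485, hold=18.0028 ⇒ V=18.0028 continue | (k=2,j=1): S=106.0000, K−S=0.0000, hold=3.8425 ⇒ V=3.8425 continue | (k=2,j=2): S=179.0841, K−S=0.0000, hold=0.0000 ⇒ V=0.0000 continue
k=1: (k=1,j=0): S=81.5512, K−S=0.0000, hold=11.6946 ⇒ V=11.6946 continue | (k=1,j=1): S=137.7785, K−S=0.0000, hold=2.1348 ⇒ V=2.1348 continue
k=0: (k=0,j=0): S=106.0000, K−S=0.0000, hold=7.4377 ⇒ V=7.4377 continue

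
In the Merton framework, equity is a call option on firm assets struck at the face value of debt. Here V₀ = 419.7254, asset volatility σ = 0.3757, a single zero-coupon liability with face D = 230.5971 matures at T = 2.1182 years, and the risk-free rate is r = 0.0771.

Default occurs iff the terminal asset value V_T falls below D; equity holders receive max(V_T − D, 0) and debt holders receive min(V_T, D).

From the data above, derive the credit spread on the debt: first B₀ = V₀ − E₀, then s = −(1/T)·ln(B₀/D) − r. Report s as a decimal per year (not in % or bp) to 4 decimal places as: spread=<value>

spread=0.0139

Equity is a call on the firm's assets struck at D = 230.5971:
d₁ = [ln(V₀/D) + (r + σ²/2)T] / (σ√T)
   = [ln(419.7254/230.5971) + (0.0771 + 0.5·0.3757²)·2.1182] / (0.3757·√2.1182)
   = [0.598929 + 0.312806] / 0.546795 = 1.667415
d₂ = d₁ − σ√T = 1.667415 − 0.546795 = 1.120620
N(d₁) = 0.952284,  N(d₂) = 0.868775,  e^(−rT) = 0.849325
E₀ = V₀·N(d₁) − D·e^(−rT)·N(d₂)
   = 419.7254·0.952284 − 230.5971·0.849325·0.868775 = 229.546531
B₀ = V₀ − E₀ = 419.7254 − 229.546531 = 190.178869
spread = −(1/T)·ln(B₀/D) − r = −(1/2.1182)·ln(190.178869/230.5971) − 0.0771 = 0.01387677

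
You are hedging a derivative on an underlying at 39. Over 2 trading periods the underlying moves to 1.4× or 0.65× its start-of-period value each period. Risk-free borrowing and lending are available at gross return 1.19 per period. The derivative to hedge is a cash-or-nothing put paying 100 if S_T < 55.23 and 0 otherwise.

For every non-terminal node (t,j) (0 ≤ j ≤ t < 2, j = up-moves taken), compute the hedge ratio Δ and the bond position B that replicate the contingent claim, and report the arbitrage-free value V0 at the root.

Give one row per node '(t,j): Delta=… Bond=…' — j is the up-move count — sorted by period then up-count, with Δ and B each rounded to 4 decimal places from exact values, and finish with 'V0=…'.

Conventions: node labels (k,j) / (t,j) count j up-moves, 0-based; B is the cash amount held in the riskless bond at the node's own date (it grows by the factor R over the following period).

(0,0): Delta=-2.0685 Bond=114.6812
(1,0): Delta=0.0000 Bond=84.0336
(1,1): Delta=-2.4420 Bond=156.8627
V0=34.0089

Arbitrage-free pricing uses the up-move probability p* = (R−d)/(u−d) = 0.7200, discounting each step at R = 1.19.
At maturity the claim pays: V(2,0)=100.0000, V(2,1)=100.0000, V(2,2)=0.0000
  t=1,j=0: stock 25.3500 → up 35.4900 (V=100.0000), down 16.4775 (V=100.0000). Price 84.0336; hedge Δ=0.0000, bond B=84.0336.
  t=1,j=1: stock 54.6000 → up 76.4400 (V=0.0000), down 35.4900 (V=100.0000). Price 23.5294; hedge Δ=-2.4420, bond B=156.8627.
  t=0,j=0: stock 39.0000 → up 54.6000 (V=23.5294), down 25.3500 (V=84.0336). Price 34.0089; hedge Δ=-2.0685, bond B=114.6812.
Verification: the root portfolio costs Δ(0,0)·S0 + B(0,0) = 34.0089, matching V0.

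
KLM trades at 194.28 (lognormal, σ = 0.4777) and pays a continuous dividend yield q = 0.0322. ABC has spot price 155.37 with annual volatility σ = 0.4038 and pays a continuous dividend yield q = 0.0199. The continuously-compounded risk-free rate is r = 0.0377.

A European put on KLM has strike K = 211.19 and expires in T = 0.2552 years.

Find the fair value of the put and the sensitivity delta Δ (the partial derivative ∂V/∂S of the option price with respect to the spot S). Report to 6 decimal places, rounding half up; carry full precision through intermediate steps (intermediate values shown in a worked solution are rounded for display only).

σ√T = 0.4777·√0.2552 = 0.241321
d₁ = (ln(S/K) + (r−q+σ²/2)T) / (σ√T) = (ln(194.28/211.19) + (0.0377−0.0322+0.4777²/2)·0.2552) / 0.241321 = (-0.083458 + 0.030522) / 0.241321 = -0.219360
d₂ = d₁ − σ√T = -0.219360 − 0.241321 = -0.460681
e^{−rT} = 0.990425
e^{−qT} = 0.991816
N(−d₁) = 0.586815,  N(−d₂) = 0.677486
Put price V = K·e^{−rT}·N(−d₂) − S·e^{−qT}·N(−d₁) = 141.708374 − 113.073446 = 28.634928
Δ = −e^{−qT}·N(−d₁) = -0.582013

price = 28.634928
Δ = -0.582013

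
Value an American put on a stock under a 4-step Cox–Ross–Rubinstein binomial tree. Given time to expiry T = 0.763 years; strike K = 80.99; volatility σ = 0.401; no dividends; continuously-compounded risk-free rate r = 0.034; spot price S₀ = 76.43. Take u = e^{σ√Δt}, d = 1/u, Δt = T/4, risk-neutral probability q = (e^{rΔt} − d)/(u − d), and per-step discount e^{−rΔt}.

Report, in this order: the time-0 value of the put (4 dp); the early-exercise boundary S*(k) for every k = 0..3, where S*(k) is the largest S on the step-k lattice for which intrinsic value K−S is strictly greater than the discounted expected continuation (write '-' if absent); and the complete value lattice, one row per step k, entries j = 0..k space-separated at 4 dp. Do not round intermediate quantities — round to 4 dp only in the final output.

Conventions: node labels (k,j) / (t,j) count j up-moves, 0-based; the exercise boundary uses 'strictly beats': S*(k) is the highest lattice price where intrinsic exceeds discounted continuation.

price = 12.5454
boundary = - - 53.8446 64.1509
tree:
12.5454
18.8388 5.7562
27.1454 9.9090 1.2416
35.7959 16.8391 2.3794 0.0000
43.0567 27.1454 4.5600 0.0000 0.0000

Δt=0.19075, u=1.19141, d=0.83934, q=0.47481, disc=e^(-rΔt)=0.99354
k=4 terminal: V=max(K-S,0) → 43.0567 27.1454 4.5600 0.0000 0.0000
k=3: j=0 S=45.1941 intr=35.7959 cont=35.2724 V=35.7959[EX]; j=1 S=64.1509 intr=16.8391 cont=16.3155 V=16.8391[EX]; j=2 S=91.0594 intr=0.0000 cont=2.3794 V=2.3794[hold]; j=3 S=129.2547 intr=0.0000 cont=0.0000 V=0.0000[hold]  S*(3)=64.1509
k=2: j=0 S=53.8446 intr=27.1454 cont=26.6218 V=27.1454[EX]; j=1 S=76.4300 intr=4.5600 cont=9.9090 V=9.9090[hold]; j=2 S=108.4889 intr=0.0000 cont=1.2416 V=1.2416[hold]  S*(2)=53.8446
k=1: j=0 S=64.1509 intr=16.8391 cont=18.8388 V=18.8388[hold]; j=1 S=91.0594 intr=0.0000 cont=5.7562 V=5.7562[hold]  S*(1)=-
k=0: j=0 S=76.4300 intr=4.5600 cont=12.5454 V=12.5454[hold]  S*(0)=-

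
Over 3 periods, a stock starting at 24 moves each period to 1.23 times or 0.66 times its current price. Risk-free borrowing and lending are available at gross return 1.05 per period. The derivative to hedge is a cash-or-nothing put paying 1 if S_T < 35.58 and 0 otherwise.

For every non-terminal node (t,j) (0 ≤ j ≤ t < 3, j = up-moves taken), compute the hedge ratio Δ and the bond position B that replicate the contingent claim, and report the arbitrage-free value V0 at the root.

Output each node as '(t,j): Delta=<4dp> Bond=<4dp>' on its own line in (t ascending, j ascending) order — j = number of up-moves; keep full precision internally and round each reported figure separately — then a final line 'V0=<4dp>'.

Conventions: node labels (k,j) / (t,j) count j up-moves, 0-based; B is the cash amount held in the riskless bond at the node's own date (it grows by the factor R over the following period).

(0,0): Delta=-0.0310 Bond=1.3321
(1,0): Delta=0.0000 Bond=0.9070
(1,1): Delta=-0.0387 Bond=1.6256
(2,0): Delta=0.0000 Bond=0.9524
(2,1): Delta=0.0000 Bond=0.9524
(2,2): Delta=-0.0483 Bond=2.0551
V0=0.5871

Arbitrage-free pricing uses the up-move probability p* = (R−d)/(u−d) = 0.6842, discounting each step at R = 1.05.
Expiry values: V(3,0)=1.0000, V(3,1)=1.0000, V(3,2)=1.0000, V(3,3)=0.0000
(2,0): S=10.4544. Δ = (V_up−V_dn)/(S_up−S_dn) = (1.0000−1.0000)/(12.8589−6.8999) = 0.0000. V = [p*·1.0000 + (1−p*)·1.0000]/1.05 = 0.9524. B = V − Δ·S = 0.9524.
(2,1): S=19.4832. Δ = (V_up−V_dn)/(S_up−S_dn) = (1.0000−1.0000)/(23.9643−12.8589) = 0.0000. V = [p*·1.0000 + (1−p*)·1.0000]/1.05 = 0.9524. B = V − Δ·S = 0.9524.
(2,2): S=36.3096. Δ = (V_up−V_dn)/(S_up−S_dn) = (0.0000−1.0000)/(44.6608−23.9643) = -0.0483. V = [p*·0.0000 + (1−p*)·1.0000]/1.05 = 0.3008. B = V − Δ·S = 2.0551.
(1,0): S=15.8400. Δ = (V_up−V_dn)/(S_up−S_dn) = (0.9524−0.9524)/(19.4832−10.4544) = 0.0000. V = [p*·0.9524 + (1−p*)·0.9524]/1.05 = 0.9070. B = V − Δ·S = 0.9070.
(1,1): S=29.5200. Δ = (V_up−V_dn)/(S_up−S_dn) = (0.3008−0.9524)/(36.3096−19.4832) = -0.0387. V = [p*·0.3008 + (1−p*)·0.9524]/1.05 = 0.4824. B = V − Δ·S = 1.6256.
(0,0): S=24.0000. Δ = (V_up−V_dn)/(S_up−S_dn) = (0.4824−0.9070)/(29.5200−15.8400) = -0.0310. V = [p*·0.4824 + (1−p*)·0.9070]/1.05 = 0.5871. B = V − Δ·S = 1.3321.
Sanity check at the root: Δ(0,0)·S0 + B(0,0) reproduces V0 = 0.5871.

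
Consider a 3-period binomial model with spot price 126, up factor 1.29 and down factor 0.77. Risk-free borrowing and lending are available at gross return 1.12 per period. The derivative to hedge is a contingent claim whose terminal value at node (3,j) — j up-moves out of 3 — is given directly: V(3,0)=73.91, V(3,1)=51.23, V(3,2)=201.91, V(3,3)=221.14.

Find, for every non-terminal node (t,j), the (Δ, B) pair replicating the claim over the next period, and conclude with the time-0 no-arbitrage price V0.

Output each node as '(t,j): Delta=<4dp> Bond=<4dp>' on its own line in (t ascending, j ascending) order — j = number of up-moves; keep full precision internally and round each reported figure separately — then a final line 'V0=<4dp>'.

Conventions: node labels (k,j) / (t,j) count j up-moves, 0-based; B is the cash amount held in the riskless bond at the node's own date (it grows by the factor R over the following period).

(0,0): Delta=0.8833 Bond=10.2586
(1,0): Delta=1.6637 Bond=-64.2176
(1,1): Delta=0.6571 Bond=48.2616
(2,0): Delta=-0.5838 Bond=95.9766
(2,1): Delta=2.3153 Bond=-153.4753
(2,2): Delta=0.1764 Bond=154.8525
V0=121.5597

Arbitrage-free pricing uses the up-move probability p* = (R−d)/(u−d) = 0.6731, discounting each step at R = 1.12.
Terminal payoffs: V(3,0)=73.9100, V(3,1)=51.2300, V(3,2)=201.9100, V(3,3)=221.1400
Node (2,0) S=74.7054: V=(p*·51.2300+(1−p*)·73.9100)/1.12=52.3613; Δ=(51.2300−73.9100)/(96.3700−57.5232)=-0.5838; B=V−Δ·S=95.9766
Node (2,1) S=125.1558: V=(p*·201.9100+(1−p*)·51.2300)/1.12=136.2940; Δ=(201.9100−51.2300)/(161.4510−96.3700)=2.3153; B=V−Δ·S=-153.4753
Node (2,2) S=209.6766: V=(p*·221.1400+(1−p*)·201.9100)/1.12=191.8333; Δ=(221.1400−201.9100)/(270.4828−161.4510)=0.1764; B=V−Δ·S=154.8525
Node (1,0) S=97.0200: V=(p*·136.2940+(1−p*)·52.3613)/1.12=97.1914; Δ=(136.2940−52.3613)/(125.1558−74.7054)=1.6637; B=V−Δ·S=-64.2176
Node (1,1) S=162.5400: V=(p*·191.8333+(1−p*)·136.2940)/1.12=155.0680; Δ=(191.8333−136.2940)/(209.6766−125.1558)=0.6571; B=V−Δ·S=48.2616
Node (0,0) S=126.0000: V=(p*·155.0680+(1−p*)·97.1914)/1.12=121.5597; Δ=(155.0680−97.1914)/(162.5400−97.0200)=0.8833; B=V−Δ·S=10.2586
Check: Δ(0,0)·S0 + B(0,0) = 121.5597 = V0.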